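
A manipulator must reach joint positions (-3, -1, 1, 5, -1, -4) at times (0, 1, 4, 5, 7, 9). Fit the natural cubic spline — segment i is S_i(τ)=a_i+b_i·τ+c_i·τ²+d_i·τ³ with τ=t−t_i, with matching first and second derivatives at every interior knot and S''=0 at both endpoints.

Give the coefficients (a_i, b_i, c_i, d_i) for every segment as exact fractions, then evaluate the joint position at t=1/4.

  seg 0: a=-3 b=17363/7068 c=0 d=-3227/7068
  seg 1: a=-1 b=3841/3534 c=-3227/2356 d=2897/7068
  seg 2: a=1 b=27815/7068 c=1366/589 d=-15935/7068
  seg 3: a=5 b=6397/3534 c=-10471/2356 d=7207/7068
  seg 4: a=-1 b=-13187/3534 c=3943/2356 d=-3943/14136
S(1/4) = -360825/150784

Δ: Δ0=2, Δ1=2/3, Δ2=4, Δ3=-3, Δ4=-3/2
row 1: diag=8, rhs=-8; c'=3/8, d'=-1
row 2: denom=8−3·3/8=55/8; d'=(20−3·-1)/(55/8)=184/55
row 3: denom=6−1·8/55=322/55; d'=(-42−1·184/55)/(322/55)=-1247/161
row 4: denom=8−2·55/161=1178/161; d'=(9−2·-1247/161)/(1178/161)=3943/1178
back: M4=3943/1178
back: M3=-1247/161−55/161·3943/1178=-10471/1178
back: M2=184/55−8/55·-10471/1178=2732/589
back: M1=-1−3/8·2732/589=-3227/1178
M: M0=0, M1=-3227/1178, M2=2732/589, M3=-10471/1178, M4=3943/1178, M5=0
seg 0: a=-3, c=M0/2=0, d=(M1−M0)/(6·1)=-3227/7068, b=Δ0−h0·(2M0+M1)/6=17363/7068
seg 1: a=-1, c=M1/2=-3227/2356, d=(M2−M1)/(6·3)=2897/7068, b=Δ1−h1·(2M1+M2)/6=3841/3534
seg 2: a=1, c=M2/2=1366/589, d=(M3−M2)/(6·1)=-15935/7068, b=Δ2−h2·(2M2+M3)/6=27815/7068
seg 3: a=5, c=M3/2=-10471/2356, d=(M4−M3)/(6·2)=7207/7068, b=Δ3−h3·(2M3+M4)/6=6397/3534
seg 4: a=-1, c=M4/2=3943/2356, d=(M5−M4)/(6·2)=-3943/14136, b=Δ4−h4·(2M4+M5)/6=-13187/3534
t_q=1/4 → seg 0, τ=1/4; S=-3+17363/7068·τ+0·τ²+-3227/7068·τ³=-360825/150784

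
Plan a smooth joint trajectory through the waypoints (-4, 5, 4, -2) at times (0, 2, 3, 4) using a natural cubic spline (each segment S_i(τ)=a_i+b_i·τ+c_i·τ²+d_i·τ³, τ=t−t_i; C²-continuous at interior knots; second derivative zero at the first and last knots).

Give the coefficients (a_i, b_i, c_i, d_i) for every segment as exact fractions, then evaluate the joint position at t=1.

Δ: Δ0=9/2, Δ1=-1, Δ2=-6
row 1: diag=6, rhs=-33; c'=1/6, d'=-11/2
row 2: denom=4−1·1/6=23/6; d'=(-30−1·-11/2)/(23/6)=-147/23
back: M2=-147/23
back: M1=-11/2−1/6·-147/23=-102/23
M: M0=0, M1=-102/23, M2=-147/23, M3=0
seg 0: a=-4, c=M0/2=0, d=(M1−M0)/(6·2)=-17/46, b=Δ0−h0·(2M0+M1)/6=275/46
seg 1: a=5, c=M1/2=-51/23, d=(M2−M1)/(6·1)=-15/46, b=Δ1−h1·(2M1+M2)/6=71/46
seg 2: a=4, c=M2/2=-147/46, d=(M3−M2)/(6·1)=49/46, b=Δ2−h2·(2M2+M3)/6=-89/23
t_q=1 → seg 0, τ=1; S=-4+275/46·τ+0·τ²+-17/46·τ³=37/23

  seg 0: a=-4 b=275/46 c=0 d=-17/46
  seg 1: a=5 b=71/46 c=-51/23 d=-15/46
  seg 2: a=4 b=-89/23 c=-147/46 d=49/46
S(1) = 37/23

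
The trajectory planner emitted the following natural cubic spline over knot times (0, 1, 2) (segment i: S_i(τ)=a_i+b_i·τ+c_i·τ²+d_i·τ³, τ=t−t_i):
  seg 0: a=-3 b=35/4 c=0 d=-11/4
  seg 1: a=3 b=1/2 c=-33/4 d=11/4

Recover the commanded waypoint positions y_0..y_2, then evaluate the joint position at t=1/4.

y_0 = S_0(0) = a_0 = -3
y_1 = S_1(0) = a_1 = 3
y_2 = S_1(1) = -2
t_q=1/4 is in segment 0 (τ=1/4); S_0(τ)=-219/256

y_0=-3 y_1=3 y_2=-2
S(1/4) = -219/256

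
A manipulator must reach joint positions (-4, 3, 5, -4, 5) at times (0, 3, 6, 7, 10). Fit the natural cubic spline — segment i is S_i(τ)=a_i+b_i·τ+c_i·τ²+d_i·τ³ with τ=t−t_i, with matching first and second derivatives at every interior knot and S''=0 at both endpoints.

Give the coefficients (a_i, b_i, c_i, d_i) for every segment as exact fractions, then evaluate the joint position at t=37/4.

  seg 0: a=-4 b=123/76 c=0 d=163/2052
  seg 1: a=3 b=143/38 c=163/228 d=-1195/2052
  seg 2: a=5 b=-583/76 c=-86/19 d=243/76
  seg 3: a=-4 b=-271/38 c=385/76 d=-385/684
S(37/4) = -3949/4864

Δ: Δ0=7/3, Δ1=2/3, Δ2=-9, Δ3=3
row 1: diag=12, rhs=-10; c'=1/4, d'=-5/6
row 2: denom=8−3·1/4=29/4; d'=(-58−3·-5/6)/(29/4)=-222/29
row 3: denom=8−1·4/29=228/29; d'=(72−1·-222/29)/(228/29)=385/38
back: M3=385/38
back: M2=-222/29−4/29·385/38=-172/19
back: M1=-5/6−1/4·-172/19=163/114
M: M0=0, M1=163/114, M2=-172/19, M3=385/38, M4=0
seg 0: a=-4, c=M0/2=0, d=(M1−M0)/(6·3)=163/2052, b=Δ0−h0·(2M0+M1)/6=123/76
seg 1: a=3, c=M1/2=163/228, d=(M2−M1)/(6·3)=-1195/2052, b=Δ1−h1·(2M1+M2)/6=143/38
seg 2: a=5, c=M2/2=-86/19, d=(M3−M2)/(6·1)=243/76, b=Δ2−h2·(2M2+M3)/6=-583/76
seg 3: a=-4, c=M3/2=385/76, d=(M4−M3)/(6·3)=-385/684, b=Δ3−h3·(2M3+M4)/6=-271/38
t_q=37/4 → seg 3, τ=9/4; S=-4+-271/38·τ+385/76·τ²+-385/684·τ³=-3949/4864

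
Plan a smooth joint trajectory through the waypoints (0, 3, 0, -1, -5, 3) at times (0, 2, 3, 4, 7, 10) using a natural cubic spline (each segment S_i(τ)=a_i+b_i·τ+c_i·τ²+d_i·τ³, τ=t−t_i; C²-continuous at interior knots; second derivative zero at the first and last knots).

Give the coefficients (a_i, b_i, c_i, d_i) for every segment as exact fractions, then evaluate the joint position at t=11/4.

Δ: Δ0=3/2, Δ1=-3, Δ2=-1, Δ3=-4/3, Δ4=8/3
row 1: diag=6, rhs=-27; c'=1/6, d'=-9/2
row 2: denom=4−1·1/6=23/6; d'=(12−1·-9/2)/(23/6)=99/23
row 3: denom=8−1·6/23=178/23; d'=(-2−1·99/23)/(178/23)=-145/178
row 4: denom=12−3·69/178=1929/178; d'=(24−3·-145/178)/(1929/178)=1569/643
back: M4=1569/643
back: M3=-145/178−69/178·1569/643=-1132/643
back: M2=99/23−6/23·-1132/643=3063/643
back: M1=-9/2−1/6·3063/643=-3404/643
M: M0=0, M1=-3404/643, M2=3063/643, M3=-1132/643, M4=1569/643, M5=0
seg 0: a=0, c=M0/2=0, d=(M1−M0)/(6·2)=-851/1929, b=Δ0−h0·(2M0+M1)/6=12595/3858
seg 1: a=3, c=M1/2=-1702/643, d=(M2−M1)/(6·1)=6467/3858, b=Δ1−h1·(2M1+M2)/6=-7829/3858
seg 2: a=0, c=M2/2=3063/1286, d=(M3−M2)/(6·1)=-4195/3858, b=Δ2−h2·(2M2+M3)/6=-4426/1929
seg 3: a=-1, c=M3/2=-566/643, d=(M4−M3)/(6·3)=2701/11574, b=Δ3−h3·(2M3+M4)/6=-3059/3858
seg 4: a=-5, c=M4/2=1569/1286, d=(M5−M4)/(6·3)=-523/3858, b=Δ4−h4·(2M4+M5)/6=437/1929
t_q=11/4 → seg 1, τ=3/4; S=3+-7829/3858·τ+-1702/643·τ²+6467/3858·τ³=57307/82304

  seg 0: a=0 b=12595/3858 c=0 d=-851/1929
  seg 1: a=3 b=-7829/3858 c=-1702/643 d=6467/3858
  seg 2: a=0 b=-4426/1929 c=3063/1286 d=-4195/3858
  seg 3: a=-1 b=-3059/3858 c=-566/643 d=2701/11574
  seg 4: a=-5 b=437/1929 c=1569/1286 d=-523/3858
S(11/4) = 57307/82304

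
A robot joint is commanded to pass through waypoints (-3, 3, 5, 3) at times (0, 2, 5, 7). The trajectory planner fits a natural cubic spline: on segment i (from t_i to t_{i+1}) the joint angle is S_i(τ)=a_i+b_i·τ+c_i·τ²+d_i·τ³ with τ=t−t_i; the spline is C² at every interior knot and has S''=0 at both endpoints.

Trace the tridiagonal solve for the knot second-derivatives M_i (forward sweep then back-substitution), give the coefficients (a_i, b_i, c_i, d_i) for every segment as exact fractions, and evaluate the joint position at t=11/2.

  seg 0: a=-3 b=929/273 c=0 d=-55/546
  seg 1: a=3 b=599/273 c=-55/91 d=2/63
  seg 2: a=5 b=-157/273 c=-29/91 d=29/546
S(11/2) = 965/208

Δ: Δ0=3, Δ1=2/3, Δ2=-1
row 1: diag=10, rhs=-14; c'=3/10, d'=-7/5
row 2: denom=10−3·3/10=91/10; d'=(-10−3·-7/5)/(91/10)=-58/91
back: M2=-58/91
back: M1=-7/5−3/10·-58/91=-110/91
M: M0=0, M1=-110/91, M2=-58/91, M3=0
seg 0: a=-3, c=M0/2=0, d=(M1−M0)/(6·2)=-55/546, b=Δ0−h0·(2M0+M1)/6=929/273
seg 1: a=3, c=M1/2=-55/91, d=(M2−M1)/(6·3)=2/63, b=Δ1−h1·(2M1+M2)/6=599/273
seg 2: a=5, c=M2/2=-29/91, d=(M3−M2)/(6·2)=29/546, b=Δ2−h2·(2M2+M3)/6=-157/273
t_q=11/2 → seg 2, τ=1/2; S=5+-157/273·τ+-29/91·τ²+29/546·τ³=965/208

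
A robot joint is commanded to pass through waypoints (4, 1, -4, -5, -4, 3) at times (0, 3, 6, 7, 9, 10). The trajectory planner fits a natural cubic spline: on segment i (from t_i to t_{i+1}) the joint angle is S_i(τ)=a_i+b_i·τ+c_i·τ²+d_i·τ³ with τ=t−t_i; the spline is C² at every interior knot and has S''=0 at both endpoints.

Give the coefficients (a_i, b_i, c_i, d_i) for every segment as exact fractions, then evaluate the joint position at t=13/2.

Δ: Δ0=-1, Δ1=-5/3, Δ2=-1, Δ3=1/2, Δ4=7
row 1: diag=12, rhs=-4; c'=1/4, d'=-1/3
row 2: denom=8−3·1/4=29/4; d'=(4−3·-1/3)/(29/4)=20/29
row 3: denom=6−1·4/29=170/29; d'=(9−1·20/29)/(170/29)=241/170
row 4: denom=6−2·29/85=452/85; d'=(39−2·241/170)/(452/85)=1537/226
back: M4=1537/226
back: M3=241/170−29/85·1537/226=-102/113
back: M2=20/29−4/29·-102/113=92/113
back: M1=-1/3−1/4·92/113=-182/339
M: M0=0, M1=-182/339, M2=92/113, M3=-102/113, M4=1537/226, M5=0
seg 0: a=4, c=M0/2=0, d=(M1−M0)/(6·3)=-91/3051, b=Δ0−h0·(2M0+M1)/6=-248/339
seg 1: a=1, c=M1/2=-91/339, d=(M2−M1)/(6·3)=229/3051, b=Δ1−h1·(2M1+M2)/6=-521/339
seg 2: a=-4, c=M2/2=46/113, d=(M3−M2)/(6·1)=-97/339, b=Δ2−h2·(2M2+M3)/6=-380/339
seg 3: a=-5, c=M3/2=-51/113, d=(M4−M3)/(6·2)=1741/2712, b=Δ3−h3·(2M3+M4)/6=-395/339
seg 4: a=-4, c=M4/2=1537/452, d=(M5−M4)/(6·1)=-1537/1356, b=Δ4−h4·(2M4+M5)/6=3209/678
t_q=13/2 → seg 2, τ=1/2; S=-4+-380/339·τ+46/113·τ²+-97/339·τ³=-4063/904

  seg 0: a=4 b=-248/339 c=0 d=-91/3051
  seg 1: a=1 b=-521/339 c=-91/339 d=229/3051
  seg 2: a=-4 b=-380/339 c=46/113 d=-97/339
  seg 3: a=-5 b=-395/339 c=-51/113 d=1741/2712
  seg 4: a=-4 b=3209/678 c=1537/452 d=-1537/1356
S(13/2) = -4063/904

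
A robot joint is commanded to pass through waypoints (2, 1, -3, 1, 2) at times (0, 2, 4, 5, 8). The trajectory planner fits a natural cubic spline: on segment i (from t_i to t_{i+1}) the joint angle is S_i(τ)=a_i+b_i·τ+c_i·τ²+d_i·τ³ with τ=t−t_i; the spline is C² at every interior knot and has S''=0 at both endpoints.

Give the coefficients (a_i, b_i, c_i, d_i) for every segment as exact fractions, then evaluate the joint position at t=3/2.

Δ: Δ0=-1/2, Δ1=-2, Δ2=4, Δ3=1/3
row 1: diag=8, rhs=-9; c'=1/4, d'=-9/8
row 2: denom=6−2·1/4=11/2; d'=(36−2·-9/8)/(11/2)=153/22
row 3: denom=8−1·2/11=86/11; d'=(-22−1·153/22)/(86/11)=-637/172
back: M3=-637/172
back: M2=153/22−2/11·-637/172=328/43
back: M1=-9/8−1/4·328/43=-1043/344
M: M0=0, M1=-1043/344, M2=328/43, M3=-637/172, M4=0
seg 0: a=2, c=M0/2=0, d=(M1−M0)/(6·2)=-1043/4128, b=Δ0−h0·(2M0+M1)/6=527/1032
seg 1: a=1, c=M1/2=-1043/688, d=(M2−M1)/(6·2)=3667/4128, b=Δ1−h1·(2M1+M2)/6=-1301/516
seg 2: a=-3, c=M2/2=164/43, d=(M3−M2)/(6·1)=-1949/1032, b=Δ2−h2·(2M2+M3)/6=2141/1032
seg 3: a=1, c=M3/2=-637/344, d=(M4−M3)/(6·3)=637/3096, b=Δ3−h3·(2M3+M4)/6=2083/516
t_q=3/2 → seg 0, τ=3/2; S=2+527/1032·τ+0·τ²+-1043/4128·τ³=21061/11008

  seg 0: a=2 b=527/1032 c=0 d=-1043/4128
  seg 1: a=1 b=-1301/516 c=-1043/688 d=3667/4128
  seg 2: a=-3 b=2141/1032 c=164/43 d=-1949/1032
  seg 3: a=1 b=2083/516 c=-637/344 d=637/3096
S(3/2) = 21061/11008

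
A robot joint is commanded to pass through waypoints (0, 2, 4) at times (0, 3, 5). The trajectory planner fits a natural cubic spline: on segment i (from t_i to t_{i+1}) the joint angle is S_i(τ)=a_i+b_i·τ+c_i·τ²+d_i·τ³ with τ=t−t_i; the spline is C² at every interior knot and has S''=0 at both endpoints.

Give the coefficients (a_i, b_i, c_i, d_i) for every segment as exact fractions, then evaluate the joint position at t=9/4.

Δ: Δ0=2/3, Δ1=1
row 1: diag=10, rhs=2; c'=1/5, d'=1/5
back: M1=1/5
M: M0=0, M1=1/5, M2=0
seg 0: a=0, c=M0/2=0, d=(M1−M0)/(6·3)=1/90, b=Δ0−h0·(2M0+M1)/6=17/30
seg 1: a=2, c=M1/2=1/10, d=(M2−M1)/(6·2)=-1/60, b=Δ1−h1·(2M1+M2)/6=13/15
t_q=9/4 → seg 0, τ=9/4; S=0+17/30·τ+0·τ²+1/90·τ³=897/640

  seg 0: a=0 b=17/30 c=0 d=1/90
  seg 1: a=2 b=13/15 c=1/10 d=-1/60
S(9/4) = 897/640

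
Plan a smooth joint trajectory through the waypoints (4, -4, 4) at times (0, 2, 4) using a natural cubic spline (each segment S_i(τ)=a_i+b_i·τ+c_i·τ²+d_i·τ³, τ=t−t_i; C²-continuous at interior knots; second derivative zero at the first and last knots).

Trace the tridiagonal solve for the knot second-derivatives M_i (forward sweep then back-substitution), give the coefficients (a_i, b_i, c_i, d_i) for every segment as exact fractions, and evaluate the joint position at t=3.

  seg 0: a=4 b=-6 c=0 d=1/2
  seg 1: a=-4 b=0 c=3 d=-1/2
S(3) = -3/2

Δ: Δ0=-4, Δ1=4
row 1: diag=8, rhs=48; c'=1/4, d'=6
back: M1=6
M: M0=0, M1=6, M2=0
seg 0: a=4, c=M0/2=0, d=(M1−M0)/(6·2)=1/2, b=Δ0−h0·(2M0+M1)/6=-6
seg 1: a=-4, c=M1/2=3, d=(M2−M1)/(6·2)=-1/2, b=Δ1−h1·(2M1+M2)/6=0
t_q=3 → seg 1, τ=1; S=-4+0·τ+3·τ²+-1/2·τ³=-3/2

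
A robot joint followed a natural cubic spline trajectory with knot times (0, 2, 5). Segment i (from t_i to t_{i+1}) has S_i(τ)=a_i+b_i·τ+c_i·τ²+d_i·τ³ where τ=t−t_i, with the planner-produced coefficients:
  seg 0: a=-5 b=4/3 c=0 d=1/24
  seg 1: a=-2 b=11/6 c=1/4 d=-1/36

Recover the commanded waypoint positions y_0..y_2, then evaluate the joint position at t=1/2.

y_0 = S_0(0) = a_0 = -5
y_1 = S_1(0) = a_1 = -2
y_2 = S_1(3) = 5
t_q=1/2 is in segment 0 (τ=1/2); S_0(τ)=-277/64

y_0=-5 y_1=-2 y_2=5
S(1/2) = -277/64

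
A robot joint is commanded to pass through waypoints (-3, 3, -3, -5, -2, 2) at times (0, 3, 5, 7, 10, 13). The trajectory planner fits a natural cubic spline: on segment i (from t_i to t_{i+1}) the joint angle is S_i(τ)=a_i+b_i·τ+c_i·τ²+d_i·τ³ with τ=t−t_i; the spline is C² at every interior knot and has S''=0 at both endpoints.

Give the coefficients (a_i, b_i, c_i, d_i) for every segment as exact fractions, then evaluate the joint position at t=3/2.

  seg 0: a=-3 b=2464/663 c=0 d=-1138/5967
  seg 1: a=3 b=-950/663 c=-1138/663 d=1237/2652
  seg 2: a=-3 b=-597/221 c=1435/1326 d=-307/2652
  seg 3: a=-5 b=158/663 c=257/663 d=-266/5967
  seg 4: a=-2 b=902/663 c=-3/221 d=1/663
S(3/2) = 1707/884

Δ: Δ0=2, Δ1=-3, Δ2=-1, Δ3=1, Δ4=4/3
row 1: diag=10, rhs=-30; c'=1/5, d'=-3
row 2: denom=8−2·1/5=38/5; d'=(12−2·-3)/(38/5)=45/19
row 3: denom=10−2·5/19=180/19; d'=(12−2·45/19)/(180/19)=23/30
row 4: denom=12−3·19/60=221/20; d'=(2−3·23/30)/(221/20)=-6/221
back: M4=-6/221
back: M3=23/30−19/60·-6/221=514/663
back: M2=45/19−5/19·514/663=1435/663
back: M1=-3−1/5·1435/663=-2276/663
M: M0=0, M1=-2276/663, M2=1435/663, M3=514/663, M4=-6/221, M5=0
seg 0: a=-3, c=M0/2=0, d=(M1−M0)/(6·3)=-1138/5967, b=Δ0−h0·(2M0+M1)/6=2464/663
seg 1: a=3, c=M1/2=-1138/663, d=(M2−M1)/(6·2)=1237/2652, b=Δ1−h1·(2M1+M2)/6=-950/663
seg 2: a=-3, c=M2/2=1435/1326, d=(M3−M2)/(6·2)=-307/2652, b=Δ2−h2·(2M2+M3)/6=-597/221
seg 3: a=-5, c=M3/2=257/663, d=(M4−M3)/(6·3)=-266/5967, b=Δ3−h3·(2M3+M4)/6=158/663
seg 4: a=-2, c=M4/2=-3/221, d=(M5−M4)/(6·3)=1/663, b=Δ4−h4·(2M4+M5)/6=902/663
t_q=3/2 → seg 0, τ=3/2; S=-3+2464/663·τ+0·τ²+-1138/5967·τ³=1707/884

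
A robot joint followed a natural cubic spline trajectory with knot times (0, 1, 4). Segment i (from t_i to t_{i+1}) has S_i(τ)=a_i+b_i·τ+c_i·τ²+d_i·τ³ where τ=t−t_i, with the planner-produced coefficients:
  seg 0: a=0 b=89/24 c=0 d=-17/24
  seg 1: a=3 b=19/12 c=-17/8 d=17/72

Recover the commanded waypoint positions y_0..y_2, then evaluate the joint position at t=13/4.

y_0 = S_0(0) = a_0 = 0
y_1 = S_1(0) = a_1 = 3
y_2 = S_1(3) = -5
t_q=13/4 is in segment 1 (τ=9/4); S_1(τ)=-771/512

y_0=0 y_1=3 y_2=-5
S(13/4) = -771/512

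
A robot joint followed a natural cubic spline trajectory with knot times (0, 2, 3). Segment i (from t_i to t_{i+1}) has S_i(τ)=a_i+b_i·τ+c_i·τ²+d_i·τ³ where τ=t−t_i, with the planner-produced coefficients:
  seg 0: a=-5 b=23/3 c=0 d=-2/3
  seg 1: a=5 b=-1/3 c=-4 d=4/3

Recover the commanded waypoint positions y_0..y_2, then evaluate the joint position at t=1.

y_0 = S_0(0) = a_0 = -5
y_1 = S_1(0) = a_1 = 5
y_2 = S_1(1) = 2
t_q=1 is in segment 0 (τ=1); S_0(τ)=2

y_0=-5 y_1=5 y_2=2
S(1) = 2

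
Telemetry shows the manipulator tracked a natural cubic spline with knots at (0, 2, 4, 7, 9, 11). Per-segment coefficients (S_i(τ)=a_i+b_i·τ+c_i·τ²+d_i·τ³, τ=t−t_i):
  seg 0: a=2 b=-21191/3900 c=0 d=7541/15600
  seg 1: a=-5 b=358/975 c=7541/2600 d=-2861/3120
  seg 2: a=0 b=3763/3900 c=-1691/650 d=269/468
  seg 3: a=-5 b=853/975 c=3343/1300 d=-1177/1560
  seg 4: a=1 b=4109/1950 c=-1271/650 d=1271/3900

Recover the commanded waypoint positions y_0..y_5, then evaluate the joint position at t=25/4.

y_0 = S_0(0) = a_0 = 2
y_1 = S_1(0) = a_1 = -5
y_2 = S_2(0) = a_2 = 0
y_3 = S_3(0) = a_3 = -5
y_4 = S_4(0) = a_4 = 1
y_5 = S_4(2) = 0
t_q=25/4 is in segment 2 (τ=9/4); S_2(τ)=-370419/83200

y_0=2 y_1=-5 y_2=0 y_3=-5 y_4=1 y_5=0
S(25/4) = -370419/83200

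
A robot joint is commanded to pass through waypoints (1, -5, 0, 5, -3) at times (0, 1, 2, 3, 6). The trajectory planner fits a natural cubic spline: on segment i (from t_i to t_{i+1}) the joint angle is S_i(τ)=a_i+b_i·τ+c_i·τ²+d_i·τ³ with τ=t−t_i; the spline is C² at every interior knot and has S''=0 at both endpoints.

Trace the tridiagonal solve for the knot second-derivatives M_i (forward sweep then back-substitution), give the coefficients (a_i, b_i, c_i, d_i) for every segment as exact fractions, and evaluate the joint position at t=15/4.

  seg 0: a=1 b=-772/87 c=0 d=250/87
  seg 1: a=-5 b=-22/87 c=250/29 d=-293/87
  seg 2: a=0 b=599/87 c=-43/29 d=-35/87
  seg 3: a=5 b=236/87 c=-78/29 d=26/87
S(15/4) = 5241/928

Δ: Δ0=-6, Δ1=5, Δ2=5, Δ3=-8/3
row 1: diag=4, rhs=66; c'=1/4, d'=33/2
row 2: denom=4−1·1/4=15/4; d'=(0−1·33/2)/(15/4)=-22/5
row 3: denom=8−1·4/15=116/15; d'=(-46−1·-22/5)/(116/15)=-156/29
back: M3=-156/29
back: M2=-22/5−4/15·-156/29=-86/29
back: M1=33/2−1/4·-86/29=500/29
M: M0=0, M1=500/29, M2=-86/29, M3=-156/29, M4=0
seg 0: a=1, c=M0/2=0, d=(M1−M0)/(6·1)=250/87, b=Δ0−h0·(2M0+M1)/6=-772/87
seg 1: a=-5, c=M1/2=250/29, d=(M2−M1)/(6·1)=-293/87, b=Δ1−h1·(2M1+M2)/6=-22/87
seg 2: a=0, c=M2/2=-43/29, d=(M3−M2)/(6·1)=-35/87, b=Δ2−h2·(2M2+M3)/6=599/87
seg 3: a=5, c=M3/2=-78/29, d=(M4−M3)/(6·3)=26/87, b=Δ3−h3·(2M3+M4)/6=236/87
t_q=15/4 → seg 3, τ=3/4; S=5+236/87·τ+-78/29·τ²+26/87·τ³=5241/928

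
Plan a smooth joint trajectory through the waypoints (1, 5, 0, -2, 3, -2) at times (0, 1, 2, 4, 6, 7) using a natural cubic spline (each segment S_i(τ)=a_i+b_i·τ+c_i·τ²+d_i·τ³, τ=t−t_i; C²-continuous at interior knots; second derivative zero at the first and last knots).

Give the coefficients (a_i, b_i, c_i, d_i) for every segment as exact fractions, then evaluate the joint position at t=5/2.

Δ: Δ0=4, Δ1=-5, Δ2=-1, Δ3=5/2, Δ4=-5
row 1: diag=4, rhs=-54; c'=1/4, d'=-27/2
row 2: denom=6−1·1/4=23/4; d'=(24−1·-27/2)/(23/4)=150/23
row 3: denom=8−2·8/23=168/23; d'=(21−2·150/23)/(168/23)=61/56
row 4: denom=6−2·23/84=229/42; d'=(-45−2·61/56)/(229/42)=-3963/458
back: M4=-3963/458
back: M3=61/56−23/84·-3963/458=792/229
back: M2=150/23−8/23·792/229=1218/229
back: M1=-27/2−1/4·1218/229=-3396/229
M: M0=0, M1=-3396/229, M2=1218/229, M3=792/229, M4=-3963/458, M5=0
seg 0: a=1, c=M0/2=0, d=(M1−M0)/(6·1)=-566/229, b=Δ0−h0·(2M0+M1)/6=1482/229
seg 1: a=5, c=M1/2=-1698/229, d=(M2−M1)/(6·1)=769/229, b=Δ1−h1·(2M1+M2)/6=-216/229
seg 2: a=0, c=M2/2=609/229, d=(M3−M2)/(6·2)=-71/458, b=Δ2−h2·(2M2+M3)/6=-1305/229
seg 3: a=-2, c=M3/2=396/229, d=(M4−M3)/(6·2)=-1849/1832, b=Δ3−h3·(2M3+M4)/6=705/229
seg 4: a=3, c=M4/2=-3963/916, d=(M5−M4)/(6·1)=1321/916, b=Δ4−h4·(2M4+M5)/6=-969/458
t_q=5/2 → seg 2, τ=1/2; S=0+-1305/229·τ+609/229·τ²+-71/458·τ³=-8075/3664

  seg 0: a=1 b=1482/229 c=0 d=-566/229
  seg 1: a=5 b=-216/229 c=-1698/229 d=769/229
  seg 2: a=0 b=-1305/229 c=609/229 d=-71/458
  seg 3: a=-2 b=705/229 c=396/229 d=-1849/1832
  seg 4: a=3 b=-969/458 c=-3963/916 d=1321/916
S(5/2) = -8075/3664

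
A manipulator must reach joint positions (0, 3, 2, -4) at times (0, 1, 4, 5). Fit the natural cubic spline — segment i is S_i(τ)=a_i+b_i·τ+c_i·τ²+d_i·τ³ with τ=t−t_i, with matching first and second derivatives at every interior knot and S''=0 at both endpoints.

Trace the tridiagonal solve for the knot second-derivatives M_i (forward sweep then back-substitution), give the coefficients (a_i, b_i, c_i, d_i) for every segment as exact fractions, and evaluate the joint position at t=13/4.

Δ: Δ0=3, Δ1=-1/3, Δ2=-6
row 1: diag=8, rhs=-20; c'=3/8, d'=-5/2
row 2: denom=8−3·3/8=55/8; d'=(-34−3·-5/2)/(55/8)=-212/55
back: M2=-212/55
back: M1=-5/2−3/8·-212/55=-58/55
M: M0=0, M1=-58/55, M2=-212/55, M3=0
seg 0: a=0, c=M0/2=0, d=(M1−M0)/(6·1)=-29/165, b=Δ0−h0·(2M0+M1)/6=524/165
seg 1: a=3, c=M1/2=-29/55, d=(M2−M1)/(6·3)=-7/45, b=Δ1−h1·(2M1+M2)/6=437/165
seg 2: a=2, c=M2/2=-106/55, d=(M3−M2)/(6·1)=106/165, b=Δ2−h2·(2M2+M3)/6=-778/165
t_q=13/4 → seg 1, τ=9/4; S=3+437/165·τ+-29/55·τ²+-7/45·τ³=15903/3520

  seg 0: a=0 b=524/165 c=0 d=-29/165
  seg 1: a=3 b=437/165 c=-29/55 d=-7/45
  seg 2: a=2 b=-778/165 c=-106/55 d=106/165
S(13/4) = 15903/3520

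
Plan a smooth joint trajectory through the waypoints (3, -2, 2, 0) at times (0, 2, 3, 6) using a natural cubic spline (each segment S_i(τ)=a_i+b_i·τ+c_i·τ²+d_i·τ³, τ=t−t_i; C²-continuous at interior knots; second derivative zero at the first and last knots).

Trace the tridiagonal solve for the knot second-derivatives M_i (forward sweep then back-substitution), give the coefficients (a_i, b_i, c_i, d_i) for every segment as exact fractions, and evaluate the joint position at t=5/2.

Δ: Δ0=-5/2, Δ1=4, Δ2=-2/3
row 1: diag=6, rhs=39; c'=1/6, d'=13/2
row 2: denom=8−1·1/6=47/6; d'=(-28−1·13/2)/(47/6)=-207/47
back: M2=-207/47
back: M1=13/2−1/6·-207/47=340/47
M: M0=0, M1=340/47, M2=-207/47, M3=0
seg 0: a=3, c=M0/2=0, d=(M1−M0)/(6·2)=85/141, b=Δ0−h0·(2M0+M1)/6=-1385/282
seg 1: a=-2, c=M1/2=170/47, d=(M2−M1)/(6·1)=-547/282, b=Δ1−h1·(2M1+M2)/6=655/282
seg 2: a=2, c=M2/2=-207/94, d=(M3−M2)/(6·3)=23/94, b=Δ2−h2·(2M2+M3)/6=527/141
t_q=5/2 → seg 1, τ=1/2; S=-2+655/282·τ+170/47·τ²+-547/282·τ³=-133/752

  seg 0: a=3 b=-1385/282 c=0 d=85/141
  seg 1: a=-2 b=655/282 c=170/47 d=-547/282
  seg 2: a=2 b=527/141 c=-207/94 d=23/94
S(5/2) = -133/752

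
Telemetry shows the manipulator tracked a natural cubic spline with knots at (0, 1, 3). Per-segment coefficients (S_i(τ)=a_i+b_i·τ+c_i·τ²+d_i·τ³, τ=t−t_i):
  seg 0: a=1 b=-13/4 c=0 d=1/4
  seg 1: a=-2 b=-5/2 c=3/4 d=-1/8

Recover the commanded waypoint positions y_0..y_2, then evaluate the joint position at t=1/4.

y_0 = S_0(0) = a_0 = 1
y_1 = S_1(0) = a_1 = -2
y_2 = S_1(2) = -5
t_q=1/4 is in segment 0 (τ=1/4); S_0(τ)=49/256

y_0=1 y_1=-2 y_2=-5
S(1/4) = 49/256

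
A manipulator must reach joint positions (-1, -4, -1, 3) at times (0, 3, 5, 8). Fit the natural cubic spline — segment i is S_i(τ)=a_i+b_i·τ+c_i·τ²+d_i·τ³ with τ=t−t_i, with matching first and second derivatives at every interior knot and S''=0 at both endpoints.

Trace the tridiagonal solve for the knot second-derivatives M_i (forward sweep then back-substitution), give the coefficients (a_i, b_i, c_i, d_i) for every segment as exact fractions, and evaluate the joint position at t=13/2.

  seg 0: a=-1 b=-43/24 c=0 d=19/216
  seg 1: a=-4 b=7/12 c=19/24 d=-1/6
  seg 2: a=-1 b=7/4 c=-5/24 d=5/216
S(13/2) = 79/64

Δ: Δ0=-1, Δ1=3/2, Δ2=4/3
row 1: diag=10, rhs=15; c'=1/5, d'=3/2
row 2: denom=10−2·1/5=48/5; d'=(-1−2·3/2)/(48/5)=-5/12
back: M2=-5/12
back: M1=3/2−1/5·-5/12=19/12
M: M0=0, M1=19/12, M2=-5/12, M3=0
seg 0: a=-1, c=M0/2=0, d=(M1−M0)/(6·3)=19/216, b=Δ0−h0·(2M0+M1)/6=-43/24
seg 1: a=-4, c=M1/2=19/24, d=(M2−M1)/(6·2)=-1/6, b=Δ1−h1·(2M1+M2)/6=7/12
seg 2: a=-1, c=M2/2=-5/24, d=(M3−M2)/(6·3)=5/216, b=Δ2−h2·(2M2+M3)/6=7/4
t_q=13/2 → seg 2, τ=3/2; S=-1+7/4·τ+-5/24·τ²+5/216·τ³=79/64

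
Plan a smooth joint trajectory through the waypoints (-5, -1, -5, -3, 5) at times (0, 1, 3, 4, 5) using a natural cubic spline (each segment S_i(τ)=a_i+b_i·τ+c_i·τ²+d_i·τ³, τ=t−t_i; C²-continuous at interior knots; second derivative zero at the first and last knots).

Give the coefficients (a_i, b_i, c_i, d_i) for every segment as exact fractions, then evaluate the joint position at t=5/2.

  seg 0: a=-5 b=323/61 c=0 d=-79/61
  seg 1: a=-1 b=86/61 c=-237/61 d=133/122
  seg 2: a=-5 b=-64/61 c=162/61 d=24/61
  seg 3: a=-3 b=332/61 c=234/61 d=-78/61
S(5/2) = -3853/976

Δ: Δ0=4, Δ1=-2, Δ2=2, Δ3=8
row 1: diag=6, rhs=-36; c'=1/3, d'=-6
row 2: denom=6−2·1/3=16/3; d'=(24−2·-6)/(16/3)=27/4
row 3: denom=4−1·3/16=61/16; d'=(36−1·27/4)/(61/16)=468/61
back: M3=468/61
back: M2=27/4−3/16·468/61=324/61
back: M1=-6−1/3·324/61=-474/61
M: M0=0, M1=-474/61, M2=324/61, M3=468/61, M4=0
seg 0: a=-5, c=M0/2=0, d=(M1−M0)/(6·1)=-79/61, b=Δ0−h0·(2M0+M1)/6=323/61
seg 1: a=-1, c=M1/2=-237/61, d=(M2−M1)/(6·2)=133/122, b=Δ1−h1·(2M1+M2)/6=86/61
seg 2: a=-5, c=M2/2=162/61, d=(M3−M2)/(6·1)=24/61, b=Δ2−h2·(2M2+M3)/6=-64/61
seg 3: a=-3, c=M3/2=234/61, d=(M4−M3)/(6·1)=-78/61, b=Δ3−h3·(2M3+M4)/6=332/61
t_q=5/2 → seg 1, τ=3/2; S=-1+86/61·τ+-237/61·τ²+133/122·τ³=-3853/976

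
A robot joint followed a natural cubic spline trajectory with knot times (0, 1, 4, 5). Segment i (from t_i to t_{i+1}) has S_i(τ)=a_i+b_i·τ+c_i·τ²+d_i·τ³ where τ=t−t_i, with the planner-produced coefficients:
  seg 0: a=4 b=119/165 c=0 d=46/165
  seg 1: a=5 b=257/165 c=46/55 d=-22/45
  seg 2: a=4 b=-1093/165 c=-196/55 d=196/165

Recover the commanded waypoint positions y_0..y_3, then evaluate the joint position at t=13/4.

y_0 = S_0(0) = a_0 = 4
y_1 = S_1(0) = a_1 = 5
y_2 = S_2(0) = a_2 = 4
y_3 = S_2(1) = -5
t_q=13/4 is in segment 1 (τ=9/4); S_1(τ)=12619/1760

y_0=4 y_1=5 y_2=4 y_3=-5
S(13/4) = 12619/1760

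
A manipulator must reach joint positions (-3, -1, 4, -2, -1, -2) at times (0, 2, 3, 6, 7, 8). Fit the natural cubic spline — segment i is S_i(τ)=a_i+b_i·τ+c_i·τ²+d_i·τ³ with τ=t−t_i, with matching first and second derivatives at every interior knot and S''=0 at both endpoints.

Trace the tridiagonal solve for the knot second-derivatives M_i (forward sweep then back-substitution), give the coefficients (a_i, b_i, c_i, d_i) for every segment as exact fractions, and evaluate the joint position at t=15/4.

Δ: Δ0=1, Δ1=5, Δ2=-2, Δ3=1, Δ4=-1
row 1: diag=6, rhs=24; c'=1/6, d'=4
row 2: denom=8−1·1/6=47/6; d'=(-42−1·4)/(47/6)=-276/47
row 3: denom=8−3·18/47=322/47; d'=(18−3·-276/47)/(322/47)=837/161
row 4: denom=4−1·47/322=1241/322; d'=(-12−1·837/161)/(1241/322)=-5538/1241
back: M4=-5538/1241
back: M3=837/161−47/322·-5538/1241=7260/1241
back: M2=-276/47−18/47·7260/1241=-10068/1241
back: M1=4−1/6·-10068/1241=6642/1241
M: M0=0, M1=6642/1241, M2=-10068/1241, M3=7260/1241, M4=-5538/1241, M5=0
seg 0: a=-3, c=M0/2=0, d=(M1−M0)/(6·2)=1107/2482, b=Δ0−h0·(2M0+M1)/6=-973/1241
seg 1: a=-1, c=M1/2=3321/1241, d=(M2−M1)/(6·1)=-2785/1241, b=Δ1−h1·(2M1+M2)/6=5669/1241
seg 2: a=4, c=M2/2=-5034/1241, d=(M3−M2)/(6·3)=2888/3723, b=Δ2−h2·(2M2+M3)/6=3956/1241
seg 3: a=-2, c=M3/2=3630/1241, d=(M4−M3)/(6·1)=-2133/1241, b=Δ3−h3·(2M3+M4)/6=-256/1241
seg 4: a=-1, c=M4/2=-2769/1241, d=(M5−M4)/(6·1)=923/1241, b=Δ4−h4·(2M4+M5)/6=605/1241
t_q=15/4 → seg 2, τ=3/4; S=4+3956/1241·τ+-5034/1241·τ²+2888/3723·τ³=11011/2482

  seg 0: a=-3 b=-973/1241 c=0 d=1107/2482
  seg 1: a=-1 b=5669/1241 c=3321/1241 d=-2785/1241
  seg 2: a=4 b=3956/1241 c=-5034/1241 d=2888/3723
  seg 3: a=-2 b=-256/1241 c=3630/1241 d=-2133/1241
  seg 4: a=-1 b=605/1241 c=-2769/1241 d=923/1241
S(15/4) = 11011/2482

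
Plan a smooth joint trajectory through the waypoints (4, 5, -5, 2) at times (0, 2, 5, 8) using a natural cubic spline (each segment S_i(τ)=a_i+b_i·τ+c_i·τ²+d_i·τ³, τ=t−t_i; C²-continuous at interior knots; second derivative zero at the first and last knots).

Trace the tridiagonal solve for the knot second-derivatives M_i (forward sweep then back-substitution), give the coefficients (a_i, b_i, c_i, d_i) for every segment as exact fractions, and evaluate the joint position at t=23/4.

Δ: Δ0=1/2, Δ1=-10/3, Δ2=7/3
row 1: diag=10, rhs=-23; c'=3/10, d'=-23/10
row 2: denom=12−3·3/10=111/10; d'=(34−3·-23/10)/(111/10)=409/111
back: M2=409/111
back: M1=-23/10−3/10·409/111=-126/37
M: M0=0, M1=-126/37, M2=409/111, M3=0
seg 0: a=4, c=M0/2=0, d=(M1−M0)/(6·2)=-21/74, b=Δ0−h0·(2M0+M1)/6=121/74
seg 1: a=5, c=M1/2=-63/37, d=(M2−M1)/(6·3)=787/1998, b=Δ1−h1·(2M1+M2)/6=-131/74
seg 2: a=-5, c=M2/2=409/222, d=(M3−M2)/(6·3)=-409/1998, b=Δ2−h2·(2M2+M3)/6=-50/37
t_q=23/4 → seg 2, τ=3/4; S=-5+-50/37·τ+409/222·τ²+-409/1998·τ³=-23981/4736

  seg 0: a=4 b=121/74 c=0 d=-21/74
  seg 1: a=5 b=-131/74 c=-63/37 d=787/1998
  seg 2: a=-5 b=-50/37 c=409/222 d=-409/1998
S(23/4) = -23981/4736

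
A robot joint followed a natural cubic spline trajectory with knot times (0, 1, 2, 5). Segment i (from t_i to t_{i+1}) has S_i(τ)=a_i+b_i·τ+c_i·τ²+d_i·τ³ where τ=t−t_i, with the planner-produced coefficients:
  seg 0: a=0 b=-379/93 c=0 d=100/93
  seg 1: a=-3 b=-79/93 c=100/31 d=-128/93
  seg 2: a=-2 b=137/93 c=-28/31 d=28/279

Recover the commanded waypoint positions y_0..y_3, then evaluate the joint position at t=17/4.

y_0=0 y_1=-3 y_2=-2 y_3=-3
S(17/4) = -1049/496

y_0 = S_0(0) = a_0 = 0
y_1 = S_1(0) = a_1 = -3
y_2 = S_2(0) = a_2 = -2
y_3 = S_2(3) = -3
t_q=17/4 is in segment 2 (τ=9/4); S_2(τ)=-1049/496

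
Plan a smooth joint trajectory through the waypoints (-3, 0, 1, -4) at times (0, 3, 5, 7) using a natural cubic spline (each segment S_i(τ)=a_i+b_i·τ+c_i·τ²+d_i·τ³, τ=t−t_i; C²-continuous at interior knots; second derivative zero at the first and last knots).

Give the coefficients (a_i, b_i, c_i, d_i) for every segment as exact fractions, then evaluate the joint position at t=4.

  seg 0: a=-3 b=35/38 c=0 d=1/114
  seg 1: a=0 b=22/19 c=3/38 d=-31/152
  seg 2: a=1 b=-37/38 c=-87/76 d=29/152
S(4) = 157/152

Δ: Δ0=1, Δ1=1/2, Δ2=-5/2
row 1: diag=10, rhs=-3; c'=1/5, d'=-3/10
row 2: denom=8−2·1/5=38/5; d'=(-18−2·-3/10)/(38/5)=-87/38
back: M2=-87/38
back: M1=-3/10−1/5·-87/38=3/19
M: M0=0, M1=3/19, M2=-87/38, M3=0
seg 0: a=-3, c=M0/2=0, d=(M1−M0)/(6·3)=1/114, b=Δ0−h0·(2M0+M1)/6=35/38
seg 1: a=0, c=M1/2=3/38, d=(M2−M1)/(6·2)=-31/152, b=Δ1−h1·(2M1+M2)/6=22/19
seg 2: a=1, c=M2/2=-87/76, d=(M3−M2)/(6·2)=29/152, b=Δ2−h2·(2M2+M3)/6=-37/38
t_q=4 → seg 1, τ=1; S=0+22/19·τ+3/38·τ²+-31/152·τ³=157/152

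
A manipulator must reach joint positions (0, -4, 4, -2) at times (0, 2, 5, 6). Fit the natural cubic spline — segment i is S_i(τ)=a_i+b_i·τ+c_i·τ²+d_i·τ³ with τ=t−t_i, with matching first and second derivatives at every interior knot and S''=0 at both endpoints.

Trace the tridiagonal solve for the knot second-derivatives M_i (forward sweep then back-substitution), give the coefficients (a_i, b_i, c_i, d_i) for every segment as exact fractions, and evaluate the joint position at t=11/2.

  seg 0: a=0 b=-806/213 c=0 d=95/213
  seg 1: a=-4 b=334/213 c=190/71 d=-164/213
  seg 2: a=4 b=-674/213 c=-302/71 d=302/213
S(11/2) = 435/284

Δ: Δ0=-2, Δ1=8/3, Δ2=-6
row 1: diag=10, rhs=28; c'=3/10, d'=14/5
row 2: denom=8−3·3/10=71/10; d'=(-52−3·14/5)/(71/10)=-604/71
back: M2=-604/71
back: M1=14/5−3/10·-604/71=380/71
M: M0=0, M1=380/71, M2=-604/71, M3=0
seg 0: a=0, c=M0/2=0, d=(M1−M0)/(6·2)=95/213, b=Δ0−h0·(2M0+M1)/6=-806/213
seg 1: a=-4, c=M1/2=190/71, d=(M2−M1)/(6·3)=-164/213, b=Δ1−h1·(2M1+M2)/6=334/213
seg 2: a=4, c=M2/2=-302/71, d=(M3−M2)/(6·1)=302/213, b=Δ2−h2·(2M2+M3)/6=-674/213
t_q=11/2 → seg 2, τ=1/2; S=4+-674/213·τ+-302/71·τ²+302/213·τ³=435/284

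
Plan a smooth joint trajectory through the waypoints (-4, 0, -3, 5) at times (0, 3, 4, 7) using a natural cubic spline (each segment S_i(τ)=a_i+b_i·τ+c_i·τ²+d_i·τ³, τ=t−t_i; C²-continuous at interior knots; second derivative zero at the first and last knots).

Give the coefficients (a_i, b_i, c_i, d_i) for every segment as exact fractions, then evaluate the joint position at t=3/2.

Δ: Δ0=4/3, Δ1=-3, Δ2=8/3
row 1: diag=8, rhs=-26; c'=1/8, d'=-13/4
row 2: denom=8−1·1/8=63/8; d'=(34−1·-13/4)/(63/8)=298/63
back: M2=298/63
back: M1=-13/4−1/8·298/63=-242/63
M: M0=0, M1=-242/63, M2=298/63, M3=0
seg 0: a=-4, c=M0/2=0, d=(M1−M0)/(6·3)=-121/567, b=Δ0−h0·(2M0+M1)/6=205/63
seg 1: a=0, c=M1/2=-121/63, d=(M2−M1)/(6·1)=10/7, b=Δ1−h1·(2M1+M2)/6=-158/63
seg 2: a=-3, c=M2/2=149/63, d=(M3−M2)/(6·3)=-149/567, b=Δ2−h2·(2M2+M3)/6=-130/63
t_q=3/2 → seg 0, τ=3/2; S=-4+205/63·τ+0·τ²+-121/567·τ³=9/56

  seg 0: a=-4 b=205/63 c=0 d=-121/567
  seg 1: a=0 b=-158/63 c=-121/63 d=10/7
  seg 2: a=-3 b=-130/63 c=149/63 d=-149/567
S(3/2) = 9/56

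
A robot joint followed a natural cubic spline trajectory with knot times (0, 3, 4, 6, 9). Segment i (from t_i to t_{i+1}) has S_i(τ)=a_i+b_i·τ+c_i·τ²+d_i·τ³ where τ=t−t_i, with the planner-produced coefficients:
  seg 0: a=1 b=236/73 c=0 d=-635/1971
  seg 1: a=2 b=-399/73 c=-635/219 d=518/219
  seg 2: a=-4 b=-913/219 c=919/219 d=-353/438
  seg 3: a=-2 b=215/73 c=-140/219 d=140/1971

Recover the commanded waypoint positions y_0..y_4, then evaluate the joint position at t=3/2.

y_0=1 y_1=2 y_2=-4 y_3=-2 y_4=3
S(3/2) = 2781/584

y_0 = S_0(0) = a_0 = 1
y_1 = S_1(0) = a_1 = 2
y_2 = S_2(0) = a_2 = -4
y_3 = S_3(0) = a_3 = -2
y_4 = S_3(3) = 3
t_q=3/2 is in segment 0 (τ=3/2); S_0(τ)=2781/584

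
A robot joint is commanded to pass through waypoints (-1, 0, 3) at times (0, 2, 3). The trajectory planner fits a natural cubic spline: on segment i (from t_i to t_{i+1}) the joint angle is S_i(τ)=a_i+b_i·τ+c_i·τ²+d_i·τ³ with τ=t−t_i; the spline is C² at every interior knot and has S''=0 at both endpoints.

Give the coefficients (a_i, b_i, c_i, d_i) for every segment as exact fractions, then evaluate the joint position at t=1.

Δ: Δ0=1/2, Δ1=3
row 1: diag=6, rhs=15; c'=1/6, d'=5/2
back: M1=5/2
M: M0=0, M1=5/2, M2=0
seg 0: a=-1, c=M0/2=0, d=(M1−M0)/(6·2)=5/24, b=Δ0−h0·(2M0+M1)/6=-1/3
seg 1: a=0, c=M1/2=5/4, d=(M2−M1)/(6·1)=-5/12, b=Δ1−h1·(2M1+M2)/6=13/6
t_q=1 → seg 0, τ=1; S=-1+-1/3·τ+0·τ²+5/24·τ³=-9/8

  seg 0: a=-1 b=-1/3 c=0 d=5/24
  seg 1: a=0 b=13/6 c=5/4 d=-5/12
S(1) = -9/8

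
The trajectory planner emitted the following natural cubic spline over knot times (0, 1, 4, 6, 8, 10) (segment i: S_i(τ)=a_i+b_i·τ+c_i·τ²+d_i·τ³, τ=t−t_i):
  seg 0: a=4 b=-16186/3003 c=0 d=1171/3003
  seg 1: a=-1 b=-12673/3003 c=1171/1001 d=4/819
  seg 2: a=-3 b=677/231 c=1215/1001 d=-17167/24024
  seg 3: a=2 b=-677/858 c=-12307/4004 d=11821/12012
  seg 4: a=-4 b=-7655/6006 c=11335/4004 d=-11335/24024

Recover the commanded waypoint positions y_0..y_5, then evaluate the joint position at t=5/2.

y_0=4 y_1=-1 y_2=-3 y_3=2 y_4=-4 y_5=1
S(5/2) = -18745/4004

y_0 = S_0(0) = a_0 = 4
y_1 = S_1(0) = a_1 = -1
y_2 = S_2(0) = a_2 = -3
y_3 = S_3(0) = a_3 = 2
y_4 = S_4(0) = a_4 = -4
y_5 = S_4(2) = 1
t_q=5/2 is in segment 1 (τ=3/2); S_1(τ)=-18745/4004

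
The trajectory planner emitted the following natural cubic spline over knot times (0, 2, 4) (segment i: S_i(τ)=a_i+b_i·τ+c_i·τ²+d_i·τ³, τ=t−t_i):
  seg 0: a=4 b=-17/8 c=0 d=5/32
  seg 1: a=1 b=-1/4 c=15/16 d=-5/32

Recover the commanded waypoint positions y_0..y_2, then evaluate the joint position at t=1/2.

y_0 = S_0(0) = a_0 = 4
y_1 = S_1(0) = a_1 = 1
y_2 = S_1(2) = 3
t_q=1/2 is in segment 0 (τ=1/2); S_0(τ)=757/256

y_0=4 y_1=1 y_2=3
S(1/2) = 757/256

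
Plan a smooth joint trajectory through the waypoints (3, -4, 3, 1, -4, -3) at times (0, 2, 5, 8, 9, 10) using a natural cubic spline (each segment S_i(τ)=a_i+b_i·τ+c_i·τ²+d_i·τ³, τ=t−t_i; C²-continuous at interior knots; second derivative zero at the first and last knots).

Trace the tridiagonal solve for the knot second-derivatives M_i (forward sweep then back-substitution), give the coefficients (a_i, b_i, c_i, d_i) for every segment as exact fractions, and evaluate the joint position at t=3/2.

Δ: Δ0=-7/2, Δ1=7/3, Δ2=-2/3, Δ3=-5, Δ4=1
row 1: diag=10, rhs=35; c'=3/10, d'=7/2
row 2: denom=12−3·3/10=111/10; d'=(-18−3·7/2)/(111/10)=-95/37
row 3: denom=8−3·10/37=266/37; d'=(-26−3·-95/37)/(266/37)=-677/266
row 4: denom=4−1·37/266=1027/266; d'=(36−1·-677/266)/(1027/266)=10253/1027
back: M4=10253/1027
back: M3=-677/266−37/266·10253/1027=-4040/1027
back: M2=-95/37−10/37·-4040/1027=-1545/1027
back: M1=7/2−3/10·-1545/1027=4058/1027
M: M0=0, M1=4058/1027, M2=-1545/1027, M3=-4040/1027, M4=10253/1027, M5=0
seg 0: a=3, c=M0/2=0, d=(M1−M0)/(6·2)=2029/6162, b=Δ0−h0·(2M0+M1)/6=-29683/6162
seg 1: a=-4, c=M1/2=2029/1027, d=(M2−M1)/(6·3)=-431/1422, b=Δ1−h1·(2M1+M2)/6=-5335/6162
seg 2: a=3, c=M2/2=-1545/2054, d=(M3−M2)/(6·3)=-2495/18486, b=Δ2−h2·(2M2+M3)/6=8641/3081
seg 3: a=1, c=M3/2=-2020/1027, d=(M4−M3)/(6·1)=14293/6162, b=Δ3−h3·(2M3+M4)/6=-32983/6162
seg 4: a=-4, c=M4/2=10253/2054, d=(M5−M4)/(6·1)=-10253/6162, b=Δ4−h4·(2M4+M5)/6=-7172/3081
t_q=3/2 → seg 0, τ=3/2; S=3+-29683/6162·τ+0·τ²+2029/6162·τ³=-51175/16432

  seg 0: a=3 b=-29683/6162 c=0 d=2029/6162
  seg 1: a=-4 b=-5335/6162 c=2029/1027 d=-431/1422
  seg 2: a=3 b=8641/3081 c=-1545/2054 d=-2495/18486
  seg 3: a=1 b=-32983/6162 c=-2020/1027 d=14293/6162
  seg 4: a=-4 b=-7172/3081 c=10253/2054 d=-10253/6162
S(3/2) = -51175/16432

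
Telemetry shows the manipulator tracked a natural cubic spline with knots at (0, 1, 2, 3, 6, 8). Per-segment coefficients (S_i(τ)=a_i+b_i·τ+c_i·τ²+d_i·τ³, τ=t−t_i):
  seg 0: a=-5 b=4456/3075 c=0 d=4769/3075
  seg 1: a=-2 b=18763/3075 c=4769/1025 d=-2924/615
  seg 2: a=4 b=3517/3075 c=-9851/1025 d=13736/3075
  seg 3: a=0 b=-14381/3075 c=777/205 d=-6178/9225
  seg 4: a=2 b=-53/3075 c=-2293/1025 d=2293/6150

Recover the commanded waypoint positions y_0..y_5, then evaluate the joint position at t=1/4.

y_0 = S_0(0) = a_0 = -5
y_1 = S_1(0) = a_1 = -2
y_2 = S_2(0) = a_2 = 4
y_3 = S_3(0) = a_3 = 0
y_4 = S_4(0) = a_4 = 2
y_5 = S_4(2) = -4
t_q=1/4 is in segment 0 (τ=1/4); S_0(τ)=-60529/13120

y_0=-5 y_1=-2 y_2=4 y_3=0 y_4=2 y_5=-4
S(1/4) = -60529/13120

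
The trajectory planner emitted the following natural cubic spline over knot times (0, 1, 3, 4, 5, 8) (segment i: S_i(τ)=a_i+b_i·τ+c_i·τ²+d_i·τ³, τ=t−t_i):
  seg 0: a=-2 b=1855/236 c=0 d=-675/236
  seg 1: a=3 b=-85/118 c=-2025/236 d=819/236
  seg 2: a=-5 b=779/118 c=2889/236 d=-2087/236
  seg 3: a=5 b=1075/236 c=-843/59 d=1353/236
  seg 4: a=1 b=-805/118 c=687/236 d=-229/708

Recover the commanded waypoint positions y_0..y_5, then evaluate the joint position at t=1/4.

y_0 = S_0(0) = a_0 = -2
y_1 = S_1(0) = a_1 = 3
y_2 = S_2(0) = a_2 = -5
y_3 = S_3(0) = a_3 = 5
y_4 = S_4(0) = a_4 = 1
y_5 = S_4(3) = -2
t_q=1/4 is in segment 0 (τ=1/4); S_0(τ)=-1203/15104

y_0=-2 y_1=3 y_2=-5 y_3=5 y_4=1 y_5=-2
S(1/4) = -1203/15104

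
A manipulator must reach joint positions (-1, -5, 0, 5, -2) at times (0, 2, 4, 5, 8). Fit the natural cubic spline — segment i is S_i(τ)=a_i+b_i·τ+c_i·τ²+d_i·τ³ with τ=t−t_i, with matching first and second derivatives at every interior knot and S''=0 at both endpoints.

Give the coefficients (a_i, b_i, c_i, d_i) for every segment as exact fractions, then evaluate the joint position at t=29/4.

  seg 0: a=-1 b=-3005/1032 c=0 d=941/4128
  seg 1: a=-5 b=-91/516 c=941/688 d=-61/4128
  seg 2: a=0 b=5281/1032 c=55/43 d=-1441/1032
  seg 3: a=5 b=1799/516 c=-1001/344 d=1001/3096
S(29/4) = 39541/22016

Δ: Δ0=-2, Δ1=5/2, Δ2=5, Δ3=-7/3
row 1: diag=8, rhs=27; c'=1/4, d'=27/8
row 2: denom=6−2·1/4=11/2; d'=(15−2·27/8)/(11/2)=3/2
row 3: denom=8−1·2/11=86/11; d'=(-44−1·3/2)/(86/11)=-1001/172
back: M3=-1001/172
back: M2=3/2−2/11·-1001/172=110/43
back: M1=27/8−1/4·110/43=941/344
M: M0=0, M1=941/344, M2=110/43, M3=-1001/172, M4=0
seg 0: a=-1, c=M0/2=0, d=(M1−M0)/(6·2)=941/4128, b=Δ0−h0·(2M0+M1)/6=-3005/1032
seg 1: a=-5, c=M1/2=941/688, d=(M2−M1)/(6·2)=-61/4128, b=Δ1−h1·(2M1+M2)/6=-91/516
seg 2: a=0, c=M2/2=55/43, d=(M3−M2)/(6·1)=-1441/1032, b=Δ2−h2·(2M2+M3)/6=5281/1032
seg 3: a=5, c=M3/2=-1001/344, d=(M4−M3)/(6·3)=1001/3096, b=Δ3−h3·(2M3+M4)/6=1799/516
t_q=29/4 → seg 3, τ=9/4; S=5+1799/516·τ+-1001/344·τ²+1001/3096·τ³=39541/22016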